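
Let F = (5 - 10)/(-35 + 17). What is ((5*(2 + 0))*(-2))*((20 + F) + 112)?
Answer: -23810/9 ≈ -2645.6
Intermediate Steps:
F = 5/18 (F = -5/(-18) = -5*(-1/18) = 5/18 ≈ 0.27778)
((5*(2 + 0))*(-2))*((20 + F) + 112) = ((5*(2 + 0))*(-2))*((20 + 5/18) + 112) = ((5*2)*(-2))*(365/18 + 112) = (10*(-2))*(2381/18) = -20*2381/18 = -23810/9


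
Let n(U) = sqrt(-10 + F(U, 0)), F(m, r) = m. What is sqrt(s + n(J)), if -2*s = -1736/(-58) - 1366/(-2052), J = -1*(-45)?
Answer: sqrt(-1504849875 + 98366724*sqrt(35))/9918 ≈ 3.063*I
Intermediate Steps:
J = 45
n(U) = sqrt(-10 + U)
s = -910375/59508 (s = -(-1736/(-58) - 1366/(-2052))/2 = -(-1736*(-1/58) - 1366*(-1/2052))/2 = -(868/29 + 683/1026)/2 = -1/2*910375/29754 = -910375/59508 ≈ -15.298)
sqrt(s + n(J)) = sqrt(-910375/59508 + sqrt(-10 + 45)) = sqrt(-910375/59508 + sqrt(35))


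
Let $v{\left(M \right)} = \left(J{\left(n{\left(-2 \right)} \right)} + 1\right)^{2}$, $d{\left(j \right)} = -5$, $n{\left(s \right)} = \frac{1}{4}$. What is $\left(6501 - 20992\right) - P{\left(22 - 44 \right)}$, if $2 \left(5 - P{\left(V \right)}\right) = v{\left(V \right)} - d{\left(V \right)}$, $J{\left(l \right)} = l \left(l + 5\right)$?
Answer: $- \frac{7419303}{512} \approx -14491.0$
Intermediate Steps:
$n{\left(s \right)} = \frac{1}{4}$
$J{\left(l \right)} = l \left(5 + l\right)$
$v{\left(M \right)} = \frac{1369}{256}$ ($v{\left(M \right)} = \left(\frac{5 + \frac{1}{4}}{4} + 1\right)^{2} = \left(\frac{1}{4} \cdot \frac{21}{4} + 1\right)^{2} = \left(\frac{21}{16} + 1\right)^{2} = \left(\frac{37}{16}\right)^{2} = \frac{1369}{256}$)
$P{\left(V \right)} = - \frac{89}{512}$ ($P{\left(V \right)} = 5 - \frac{\frac{1369}{256} - -5}{2} = 5 - \frac{\frac{1369}{256} + 5}{2} = 5 - \frac{2649}{512} = - \frac{89}{512}$)
$\left(6501 - 20992\right) - P{\left(22 - 44 \right)} = \left(6501 - 20992\right) - - \frac{89}{512} = -14491 + \frac{89}{512} = - \frac{7419303}{512}$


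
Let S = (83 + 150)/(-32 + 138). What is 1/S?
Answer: 106/233 ≈ 0.45494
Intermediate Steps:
S = 233/106 ≈ 2.1981
1/S = 1/(233/106) = 106/233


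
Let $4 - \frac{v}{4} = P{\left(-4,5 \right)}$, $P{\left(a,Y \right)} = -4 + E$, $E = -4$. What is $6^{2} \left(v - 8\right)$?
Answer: $1440$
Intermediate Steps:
$P{\left(a,Y \right)} = -8$ ($P{\left(a,Y \right)} = -4 - 4 = -8$)
$v = 48$ ($v = 16 - -32 = 16 + 32 = 48$)
$6^{2} \left(v - 8\right) = 6^{2} \left(48 - 8\right) = 36 \cdot 40 = 1440$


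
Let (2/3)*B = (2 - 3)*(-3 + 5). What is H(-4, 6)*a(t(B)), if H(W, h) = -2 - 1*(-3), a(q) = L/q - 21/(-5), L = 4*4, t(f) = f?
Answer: -17/15 ≈ -1.1333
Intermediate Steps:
B = -3 (B = 3*((2 - 3)*(-3 + 5))/2 = 3*(-1*2)/2 = (3/2)*(-2) = -3)
L = 16
a(q) = 21/5 + 16/q (a(q) = 16/q - 21/(-5) = 16/q - 21*(-1/5) = 16/q + 21/5 = 21/5 + 16/q)
H(W, h) = 1 (H(W, h) = -2 + 3 = 1)
H(-4, 6)*a(t(B)) = 1*(21/5 + 16/(-3)) = 1*(21/5 + 16*(-1/3)) = 1*(21/5 - 16/3) = 1*(-17/15) = -17/15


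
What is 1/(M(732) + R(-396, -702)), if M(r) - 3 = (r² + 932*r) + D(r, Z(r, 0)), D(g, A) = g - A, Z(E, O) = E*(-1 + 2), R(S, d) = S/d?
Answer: 39/47504011 ≈ 8.2098e-7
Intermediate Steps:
Z(E, O) = E (Z(E, O) = E*1 = E)
M(r) = 3 + r² + 932*r (M(r) = 3 + ((r² + 932*r) + (r - r)) = 3 + ((r² + 932*r) + 0) = 3 + (r² + 932*r) = 3 + r² + 932*r)
1/(M(732) + R(-396, -702)) = 1/((3 + 732² + 932*732) - 396/(-702)) = 1/((3 + 535824 + 682224) - 396*(-1/702)) = 1/(1218051 + 22/39) = 1/(47504011/39) = 39/47504011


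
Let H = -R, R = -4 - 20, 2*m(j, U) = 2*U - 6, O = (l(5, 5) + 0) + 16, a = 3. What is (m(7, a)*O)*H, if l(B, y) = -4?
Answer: 0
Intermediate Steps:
O = 12 (O = (-4 + 0) + 16 = -4 + 16 = 12)
m(j, U) = -3 + U (m(j, U) = (2*U - 6)/2 = (-6 + 2*U)/2 = -3 + U)
R = -24
H = 24 (H = -1*(-24) = 24)
(m(7, a)*O)*H = ((-3 + 3)*12)*24 = (0*12)*24 = 0*24 = 0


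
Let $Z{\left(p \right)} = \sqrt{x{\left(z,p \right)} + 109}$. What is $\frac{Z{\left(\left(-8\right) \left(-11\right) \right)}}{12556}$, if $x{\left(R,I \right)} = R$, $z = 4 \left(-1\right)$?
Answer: $\frac{\sqrt{105}}{12556} \approx 0.0008161$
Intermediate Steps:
$z = -4$
$Z{\left(p \right)} = \sqrt{105}$ ($Z{\left(p \right)} = \sqrt{-4 + 109} = \sqrt{105}$)
$\frac{Z{\left(\left(-8\right) \left(-11\right) \right)}}{12556} = \frac{\sqrt{105}}{12556}$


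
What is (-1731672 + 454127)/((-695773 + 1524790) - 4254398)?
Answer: 1277545/3425381 ≈ 0.37296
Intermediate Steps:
(-1731672 + 454127)/((-695773 + 1524790) - 4254398) = -1277545/(829017 - 4254398) = -1277545/(-3425381) = -1277545*(-1/3425381) = 1277545/3425381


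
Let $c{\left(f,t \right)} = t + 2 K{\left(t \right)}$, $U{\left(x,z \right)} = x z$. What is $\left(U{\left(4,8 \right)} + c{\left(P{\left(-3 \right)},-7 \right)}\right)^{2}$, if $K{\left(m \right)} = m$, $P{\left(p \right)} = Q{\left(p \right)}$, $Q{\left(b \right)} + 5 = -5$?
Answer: $121$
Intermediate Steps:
$Q{\left(b \right)} = -10$ ($Q{\left(b \right)} = -5 - 5 = -10$)
$P{\left(p \right)} = -10$
$c{\left(f,t \right)} = 3 t$ ($c{\left(f,t \right)} = t + 2 t = 3 t$)
$\left(U{\left(4,8 \right)} + c{\left(P{\left(-3 \right)},-7 \right)}\right)^{2} = \left(4 \cdot 8 + 3 \left(-7\right)\right)^{2} = \left(32 - 21\right)^{2} = 11^{2} = 121$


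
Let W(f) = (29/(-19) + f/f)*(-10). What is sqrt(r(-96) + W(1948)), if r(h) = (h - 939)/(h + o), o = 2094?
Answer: sqrt(84423270)/4218 ≈ 2.1783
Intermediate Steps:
W(f) = 100/19 (W(f) = (29*(-1/19) + 1)*(-10) = (-29/19 + 1)*(-10) = -10/19*(-10) = 100/19)
r(h) = (-939 + h)/(2094 + h) (r(h) = (h - 939)/(h + 2094) = (-939 + h)/(2094 + h))
sqrt(r(-96) + W(1948)) = sqrt((-939 - 96)/(2094 - 96) + 100/19) = sqrt(-1035/1998 + 100/19) = sqrt((1/1998)*(-1035) + 100/19) = sqrt(-115/222 + 100/19) = sqrt(20015/4218) = sqrt(84423270)/4218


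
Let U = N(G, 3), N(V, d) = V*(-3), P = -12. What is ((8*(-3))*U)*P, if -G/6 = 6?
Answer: 31104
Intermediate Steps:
G = -36 (G = -6*6 = -36)
N(V, d) = -3*V
U = 108 (U = -3*(-36) = 108)
((8*(-3))*U)*P = ((8*(-3))*108)*(-12) = -24*108*(-12) = -2592*(-12) = 31104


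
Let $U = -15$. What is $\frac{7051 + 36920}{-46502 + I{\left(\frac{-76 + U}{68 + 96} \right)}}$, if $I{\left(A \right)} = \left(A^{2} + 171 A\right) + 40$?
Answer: $- \frac{394214672}{417395225} \approx -0.94446$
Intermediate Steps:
$I{\left(A \right)} = 40 + A^{2} + 171 A$
$\frac{7051 + 36920}{-46502 + I{\left(\frac{-76 + U}{68 + 96} \right)}} = \frac{7051 + 36920}{-46502 + \left(40 + \left(\frac{-76 - 15}{68 + 96}\right)^{2} + 171 \frac{-76 - 15}{68 + 96}\right)} = \frac{43971}{-46502 + \left(40 + \left(- \frac{91}{164}\right)^{2} + 171 \left(- \frac{91}{164}\right)\right)} = \frac{43971}{-46502 + \left(40 + \frac{8281}{26896} - \frac{15561}{164}\right)} = \frac{43971}{-46502 - \frac{1467883}{26896}} = \frac{43971}{- \frac{1252185675}{26896}} = 43971 \left(- \frac{26896}{1252185675}\right) = - \frac{394214672}{417395225}$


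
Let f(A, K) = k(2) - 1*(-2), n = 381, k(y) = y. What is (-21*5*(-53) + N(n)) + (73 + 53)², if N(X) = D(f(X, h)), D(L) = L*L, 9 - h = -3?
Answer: 21457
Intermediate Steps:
h = 12 (h = 9 - 1*(-3) = 9 + 3 = 12)
f(A, K) = 4 (f(A, K) = 2 - 1*(-2) = 2 + 2 = 4)
D(L) = L²
N(X) = 16 (N(X) = 4² = 16)
(-21*5*(-53) + N(n)) + (73 + 53)² = (-21*5*(-53) + 16) + (73 + 53)² = (-105*(-53) + 16) + 126² = (5565 + 16) + 15876 = 5581 + 15876 = 21457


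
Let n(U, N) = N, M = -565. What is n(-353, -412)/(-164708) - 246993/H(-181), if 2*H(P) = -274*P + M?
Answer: -6778603845/672955711 ≈ -10.073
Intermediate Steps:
H(P) = -565/2 - 137*P (H(P) = (-274*P - 565)/2 = (-565 - 274*P)/2 = -565/2 - 137*P)
n(-353, -412)/(-164708) - 246993/H(-181) = -412/(-164708) - 246993/(-565/2 - 137*(-181)) = -412*(-1/164708) - 246993/(-565/2 + 24797) = 103/41177 - 246993/49029/2 = 103/41177 - 246993*2/49029 = 103/41177 - 164662/16343 = -6778603845/672955711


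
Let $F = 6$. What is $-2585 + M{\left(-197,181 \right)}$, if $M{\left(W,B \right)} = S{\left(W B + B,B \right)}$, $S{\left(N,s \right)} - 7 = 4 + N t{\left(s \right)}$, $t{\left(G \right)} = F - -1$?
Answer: $-250906$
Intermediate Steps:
$t{\left(G \right)} = 7$ ($t{\left(G \right)} = 6 - -1 = 6 + 1 = 7$)
$S{\left(N,s \right)} = 11 + 7 N$ ($S{\left(N,s \right)} = 7 + \left(4 + N 7\right) = 7 + \left(4 + 7 N\right) = 11 + 7 N$)
$M{\left(W,B \right)} = 11 + 7 B + 7 B W$ ($M{\left(W,B \right)} = 11 + 7 \left(W B + B\right) = 11 + 7 \left(B W + B\right) = 11 + 7 \left(B + B W\right) = 11 + \left(7 B + 7 B W\right) = 11 + 7 B + 7 B W$)
$-2585 + M{\left(-197,181 \right)} = -2585 + \left(11 + 7 \cdot 181 \left(1 - 197\right)\right) = -2585 + \left(11 + 7 \cdot 181 \left(-196\right)\right) = -2585 + \left(11 - 248332\right) = -2585 - 248321 = -250906$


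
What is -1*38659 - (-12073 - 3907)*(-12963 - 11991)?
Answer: -398803579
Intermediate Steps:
-1*38659 - (-12073 - 3907)*(-12963 - 11991) = -38659 - (-15980)*(-24954) = -38659 - 1*398764920 = -38659 - 398764920 = -398803579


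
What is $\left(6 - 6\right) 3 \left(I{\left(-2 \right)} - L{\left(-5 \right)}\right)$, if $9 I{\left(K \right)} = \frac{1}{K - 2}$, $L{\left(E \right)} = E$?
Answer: $0$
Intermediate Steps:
$I{\left(K \right)} = \frac{1}{9 \left(-2 + K\right)}$ ($I{\left(K \right)} = \frac{1}{9 \left(K - 2\right)} = \frac{1}{9 \left(-2 + K\right)}$)
$\left(6 - 6\right) 3 \left(I{\left(-2 \right)} - L{\left(-5 \right)}\right) = \left(6 - 6\right) 3 \left(\frac{1}{9 \left(-2 - 2\right)} - -5\right) = 0 \cdot 3 \left(\frac{1}{9 \left(-4\right)} + 5\right) = 0 \left(\frac{1}{9} \left(- \frac{1}{4}\right) + 5\right) = 0 \left(- \frac{1}{36} + 5\right) = 0 \cdot \frac{179}{36} = 0$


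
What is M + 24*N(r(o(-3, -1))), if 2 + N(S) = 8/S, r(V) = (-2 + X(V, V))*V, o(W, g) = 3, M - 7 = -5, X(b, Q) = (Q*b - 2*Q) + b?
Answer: -30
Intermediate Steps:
X(b, Q) = b - 2*Q + Q*b (X(b, Q) = (-2*Q + Q*b) + b = b - 2*Q + Q*b)
M = 2 (M = 7 - 5 = 2)
r(V) = V*(-2 + V² - V) (r(V) = (-2 + (V - 2*V + V*V))*V = (-2 + (V - 2*V + V²))*V = (-2 + (V² - V))*V = (-2 + V² - V)*V = V*(-2 + V² - V))
N(S) = -2 + 8/S
M + 24*N(r(o(-3, -1))) = 2 + 24*(-2 + 8/((3*(-2 + 3² - 1*3)))) = 2 + 24*(-2 + 8/((3*(-2 + 9 - 3)))) = 2 + 24*(-2 + 8/((3*4))) = 2 + 24*(-2 + 8/12) = 2 + 24*(-2 + 8*(1/12)) = 2 + 24*(-2 + ⅔) = 2 + 24*(-4/3) = 2 - 32 = -30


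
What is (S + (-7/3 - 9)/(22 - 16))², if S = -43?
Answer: 163216/81 ≈ 2015.0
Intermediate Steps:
(S + (-7/3 - 9)/(22 - 16))² = (-43 + (-7/3 - 9)/(22 - 16))² = (-43 + (-7*⅓ - 9)/6)² = (-43 + (-7/3 - 9)*(⅙))² = (-43 - 34/3*⅙)² = (-43 - 17/9)² = (-404/9)² = 163216/81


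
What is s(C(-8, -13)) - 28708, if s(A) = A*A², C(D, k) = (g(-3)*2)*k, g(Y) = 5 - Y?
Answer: -9027620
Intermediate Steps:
C(D, k) = 16*k (C(D, k) = ((5 - 1*(-3))*2)*k = ((5 + 3)*2)*k = (8*2)*k = 16*k)
s(A) = A³
s(C(-8, -13)) - 28708 = (16*(-13))³ - 28708 = (-208)³ - 28708 = -8998912 - 28708 = -9027620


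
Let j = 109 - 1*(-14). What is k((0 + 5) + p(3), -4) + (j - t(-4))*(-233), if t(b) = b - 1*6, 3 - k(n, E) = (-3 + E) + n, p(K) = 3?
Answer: -30987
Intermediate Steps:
k(n, E) = 6 - E - n (k(n, E) = 3 - ((-3 + E) + n) = 3 - (-3 + E + n) = 3 + (3 - E - n) = 6 - E - n)
j = 123 (j = 109 + 14 = 123)
t(b) = -6 + b (t(b) = b - 6 = -6 + b)
k((0 + 5) + p(3), -4) + (j - t(-4))*(-233) = (6 - 1*(-4) - ((0 + 5) + 3)) + (123 - (-6 - 4))*(-233) = (6 + 4 - (5 + 3)) + (123 - 1*(-10))*(-233) = (6 + 4 - 1*8) + (123 + 10)*(-233) = (6 + 4 - 8) + 133*(-233) = 2 - 30989 = -30987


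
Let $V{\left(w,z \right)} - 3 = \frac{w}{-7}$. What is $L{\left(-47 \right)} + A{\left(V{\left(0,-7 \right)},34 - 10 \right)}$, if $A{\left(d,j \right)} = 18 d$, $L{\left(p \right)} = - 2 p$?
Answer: $148$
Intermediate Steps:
$V{\left(w,z \right)} = 3 - \frac{w}{7}$ ($V{\left(w,z \right)} = 3 + \frac{w}{-7} = 3 + w \left(- \frac{1}{7}\right) = 3 - \frac{w}{7}$)
$L{\left(-47 \right)} + A{\left(V{\left(0,-7 \right)},34 - 10 \right)} = \left(-2\right) \left(-47\right) + 18 \left(3 - 0\right) = 94 + 18 \left(3 + 0\right) = 94 + 18 \cdot 3 = 94 + 54 = 148$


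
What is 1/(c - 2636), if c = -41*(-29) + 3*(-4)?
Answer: -1/1459 ≈ -0.00068540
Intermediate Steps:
c = 1177 (c = 1189 - 12 = 1177)
1/(c - 2636) = 1/(1177 - 2636) = 1/(-1459) = -1/1459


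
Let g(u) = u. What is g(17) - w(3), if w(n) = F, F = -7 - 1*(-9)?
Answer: 15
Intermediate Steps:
F = 2 (F = -7 + 9 = 2)
w(n) = 2
g(17) - w(3) = 17 - 1*2 = 17 - 2 = 15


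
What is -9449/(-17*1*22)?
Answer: 859/34 ≈ 25.265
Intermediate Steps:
-9449/(-17*1*22) = -9449/((-17*22)) = -9449/(-374) = -9449*(-1/374) = 859/34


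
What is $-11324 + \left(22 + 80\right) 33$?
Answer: $-7958$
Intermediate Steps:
$-11324 + \left(22 + 80\right) 33 = -11324 + 102 \cdot 33 = -11324 + 3366 = -7958$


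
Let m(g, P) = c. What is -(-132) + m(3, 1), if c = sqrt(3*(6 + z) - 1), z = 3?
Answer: 132 + sqrt(26) ≈ 137.10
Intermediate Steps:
c = sqrt(26) (c = sqrt(3*(6 + 3) - 1) = sqrt(3*9 - 1) = sqrt(27 - 1) = sqrt(26) ≈ 5.0990)
m(g, P) = sqrt(26)
-(-132) + m(3, 1) = -(-132) + sqrt(26) = -44*(-3) + sqrt(26) = 132 + sqrt(26)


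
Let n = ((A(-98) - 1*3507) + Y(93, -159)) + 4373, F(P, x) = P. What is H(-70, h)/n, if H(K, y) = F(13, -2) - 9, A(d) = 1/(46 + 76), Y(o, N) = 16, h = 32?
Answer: 488/107605 ≈ 0.0045351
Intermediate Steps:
A(d) = 1/122
H(K, y) = 4 (H(K, y) = 13 - 9 = 4)
n = 107605/122 (n = ((1/122 - 1*3507) + 16) + 4373 = ((1/122 - 3507) + 16) + 4373 = (-427853/122 + 16) + 4373 = -425901/122 + 4373 = 107605/122 ≈ 882.01)
H(-70, h)/n = 4/(107605/122) = 4*(122/107605) = 488/107605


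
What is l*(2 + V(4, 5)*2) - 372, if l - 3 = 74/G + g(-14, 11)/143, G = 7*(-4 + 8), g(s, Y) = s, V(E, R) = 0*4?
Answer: -361271/1001 ≈ -360.91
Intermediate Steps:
V(E, R) = 0
G = 28 (G = 7*4 = 28)
l = 11101/2002 (l = 3 + (74/28 - 14/143) = 3 + (74*(1/28) - 14*1/143) = 3 + (37/14 - 14/143) = 3 + 5095/2002 = 11101/2002 ≈ 5.5450)
l*(2 + V(4, 5)*2) - 372 = 11101*(2 + 0*2)/2002 - 372 = 11101*(2 + 0)/2002 - 372 = (11101/2002)*2 - 372 = 11101/1001 - 372 = -361271/1001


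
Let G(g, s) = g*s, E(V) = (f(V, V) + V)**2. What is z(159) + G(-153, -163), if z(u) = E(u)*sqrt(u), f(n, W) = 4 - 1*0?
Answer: 24939 + 26569*sqrt(159) ≈ 3.5996e+5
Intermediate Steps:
f(n, W) = 4 (f(n, W) = 4 + 0 = 4)
E(V) = (4 + V)**2
z(u) = sqrt(u)*(4 + u)**2 (z(u) = (4 + u)**2*sqrt(u) = sqrt(u)*(4 + u)**2)
z(159) + G(-153, -163) = sqrt(159)*(4 + 159)**2 - 153*(-163) = sqrt(159)*163**2 + 24939 = sqrt(159)*26569 + 24939 = 26569*sqrt(159) + 24939 = 24939 + 26569*sqrt(159)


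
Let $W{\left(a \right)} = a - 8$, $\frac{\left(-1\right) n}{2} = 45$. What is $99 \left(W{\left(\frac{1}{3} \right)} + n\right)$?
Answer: $-9669$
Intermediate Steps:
$n = -90$ ($n = \left(-2\right) 45 = -90$)
$W{\left(a \right)} = -8 + a$
$99 \left(W{\left(\frac{1}{3} \right)} + n\right) = 99 \left(\left(-8 + \frac{1}{3}\right) - 90\right) = 99 \left(- \frac{23}{3} - 90\right) = 99 \left(- \frac{293}{3}\right) = -9669$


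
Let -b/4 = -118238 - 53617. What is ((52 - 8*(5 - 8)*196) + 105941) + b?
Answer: 798117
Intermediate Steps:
b = 687420 (b = -4*(-118238 - 53617) = -4*(-171855) = 687420)
((52 - 8*(5 - 8)*196) + 105941) + b = ((52 - 8*(5 - 8)*196) + 105941) + 687420 = ((52 - 8*(-3)*196) + 105941) + 687420 = ((52 + 24*196) + 105941) + 687420 = ((52 + 4704) + 105941) + 687420 = (4756 + 105941) + 687420 = 110697 + 687420 = 798117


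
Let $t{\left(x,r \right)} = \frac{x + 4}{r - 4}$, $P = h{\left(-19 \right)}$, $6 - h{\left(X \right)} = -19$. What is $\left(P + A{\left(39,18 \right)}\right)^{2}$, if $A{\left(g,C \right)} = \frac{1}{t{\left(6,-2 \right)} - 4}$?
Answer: $\frac{178084}{289} \approx 616.21$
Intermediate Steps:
$h{\left(X \right)} = 25$ ($h{\left(X \right)} = 6 - -19 = 6 + 19 = 25$)
$P = 25$
$t{\left(x,r \right)} = \frac{4 + x}{-4 + r}$
$A{\left(g,C \right)} = - \frac{3}{17}$ ($A{\left(g,C \right)} = \frac{1}{\frac{4 + 6}{-4 - 2} - 4} = \frac{1}{\frac{1}{-6} \cdot 10 - 4} = \frac{1}{\left(- \frac{1}{6}\right) 10 - 4} = \frac{1}{- \frac{5}{3} - 4} = \frac{1}{- \frac{17}{3}} = - \frac{3}{17}$)
$\left(P + A{\left(39,18 \right)}\right)^{2} = \left(25 - \frac{3}{17}\right)^{2} = \left(\frac{422}{17}\right)^{2} = \frac{178084}{289}$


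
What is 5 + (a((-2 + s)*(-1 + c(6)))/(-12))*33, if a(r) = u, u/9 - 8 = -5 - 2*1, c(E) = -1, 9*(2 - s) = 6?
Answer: -79/4 ≈ -19.750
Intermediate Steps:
s = 4/3 (s = 2 - ⅑*6 = 2 - ⅔ = 4/3 ≈ 1.3333)
u = 9 (u = 72 + 9*(-5 - 2*1) = 72 + 9*(-5 - 2) = 72 + 9*(-7) = 72 - 63 = 9)
a(r) = 9
5 + (a((-2 + s)*(-1 + c(6)))/(-12))*33 = 5 + (9/(-12))*33 = 5 + (9*(-1/12))*33 = 5 - ¾*33 = 5 - 99/4 = -79/4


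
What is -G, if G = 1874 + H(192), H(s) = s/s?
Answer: -1875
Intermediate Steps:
H(s) = 1
G = 1875 (G = 1874 + 1 = 1875)
-G = -1*1875 = -1875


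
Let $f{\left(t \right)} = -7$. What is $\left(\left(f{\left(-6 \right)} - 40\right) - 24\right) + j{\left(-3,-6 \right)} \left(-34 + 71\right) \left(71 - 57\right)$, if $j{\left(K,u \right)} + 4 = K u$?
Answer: $7181$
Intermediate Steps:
$j{\left(K,u \right)} = -4 + K u$
$\left(\left(f{\left(-6 \right)} - 40\right) - 24\right) + j{\left(-3,-6 \right)} \left(-34 + 71\right) \left(71 - 57\right) = \left(\left(-7 - 40\right) - 24\right) + \left(-4 - -18\right) \left(-34 + 71\right) \left(71 - 57\right) = \left(-47 - 24\right) + \left(-4 + 18\right) 37 \cdot 14 = -71 + 14 \cdot 518 = -71 + 7252 = 7181$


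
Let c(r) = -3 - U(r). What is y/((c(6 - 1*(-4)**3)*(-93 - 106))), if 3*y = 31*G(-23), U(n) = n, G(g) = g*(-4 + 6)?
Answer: -1426/43581 ≈ -0.032721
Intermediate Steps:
G(g) = 2*g (G(g) = g*2 = 2*g)
c(r) = -3 - r
y = -1426/3 (y = (31*(2*(-23)))/3 = (31*(-46))/3 = (1/3)*(-1426) = -1426/3 ≈ -475.33)
y/((c(6 - 1*(-4)**3)*(-93 - 106))) = -1426*1/((-93 - 106)*(-3 - (6 - 1*(-4)**3)))/3 = -1426*(-1/(199*(-3 - (6 - 1*(-64)))))/3 = -1426*(-1/(199*(-3 - (6 + 64))))/3 = -1426*(-1/(199*(-3 - 1*70)))/3 = -1426*(-1/(199*(-3 - 70)))/3 = -1426/(3*((-73*(-199)))) = -1426/3/14527 = -1426/3*1/14527 = -1426/43581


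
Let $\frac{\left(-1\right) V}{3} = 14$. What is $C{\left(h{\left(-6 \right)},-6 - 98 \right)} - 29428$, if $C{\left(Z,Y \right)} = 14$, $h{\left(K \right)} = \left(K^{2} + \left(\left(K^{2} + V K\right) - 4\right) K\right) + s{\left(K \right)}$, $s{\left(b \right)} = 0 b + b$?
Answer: $-29414$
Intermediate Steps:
$V = -42$ ($V = \left(-3\right) 14 = -42$)
$s{\left(b \right)} = b$ ($s{\left(b \right)} = 0 + b = b$)
$h{\left(K \right)} = K + K^{2} + K \left(-4 + K^{2} - 42 K\right)$ ($h{\left(K \right)} = \left(K^{2} + \left(\left(K^{2} - 42 K\right) - 4\right) K\right) + K = \left(K^{2} + \left(-4 + K^{2} - 42 K\right) K\right) + K = \left(K^{2} + K \left(-4 + K^{2} - 42 K\right)\right) + K = K + K^{2} + K \left(-4 + K^{2} - 42 K\right)$)
$C{\left(h{\left(-6 \right)},-6 - 98 \right)} - 29428 = 14 - 29428 = -29414$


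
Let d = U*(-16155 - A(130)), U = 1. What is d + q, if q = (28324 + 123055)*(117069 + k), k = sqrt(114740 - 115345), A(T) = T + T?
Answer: 17721771736 + 1665169*I*sqrt(5) ≈ 1.7722e+10 + 3.7234e+6*I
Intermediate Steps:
A(T) = 2*T
k = 11*I*sqrt(5) (k = sqrt(-605) = 11*I*sqrt(5) ≈ 24.597*I)
d = -16415 (d = 1*(-16155 - 2*130) = 1*(-16155 - 1*260) = 1*(-16155 - 260) = 1*(-16415) = -16415)
q = 17721788151 + 1665169*I*sqrt(5) (q = (28324 + 123055)*(117069 + 11*I*sqrt(5)) = 151379*(117069 + 11*I*sqrt(5)) = 17721788151 + 1665169*I*sqrt(5) ≈ 1.7722e+10 + 3.7234e+6*I)
d + q = -16415 + (17721788151 + 1665169*I*sqrt(5)) = 17721771736 + 1665169*I*sqrt(5)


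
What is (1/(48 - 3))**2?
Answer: 1/2025 ≈ 0.00049383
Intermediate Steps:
(1/(48 - 3))**2 = (1/45)**2 = 1/2025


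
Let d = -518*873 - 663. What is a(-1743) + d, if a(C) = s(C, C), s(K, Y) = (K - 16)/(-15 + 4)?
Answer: -4979888/11 ≈ -4.5272e+5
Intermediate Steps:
s(K, Y) = 16/11 - K/11 (s(K, Y) = (-16 + K)/(-11) = (-16 + K)*(-1/11) = 16/11 - K/11)
a(C) = 16/11 - C/11
d = -452877 (d = -452214 - 663 = -452877)
a(-1743) + d = (16/11 - 1/11*(-1743)) - 452877 = (16/11 + 1743/11) - 452877 = 1759/11 - 452877 = -4979888/11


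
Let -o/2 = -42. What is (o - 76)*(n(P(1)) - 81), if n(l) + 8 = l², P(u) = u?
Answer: -704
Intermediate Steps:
o = 84 (o = -2*(-42) = 84)
n(l) = -8 + l²
(o - 76)*(n(P(1)) - 81) = (84 - 76)*((-8 + 1²) - 81) = 8*((-8 + 1) - 81) = 8*(-7 - 81) = 8*(-88) = -704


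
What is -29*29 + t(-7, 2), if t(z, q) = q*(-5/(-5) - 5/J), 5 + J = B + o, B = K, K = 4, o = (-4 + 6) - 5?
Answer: -1673/2 ≈ -836.50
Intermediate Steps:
o = -3 (o = 2 - 5 = -3)
B = 4
J = -4 (J = -5 + (4 - 3) = -5 + 1 = -4)
t(z, q) = 9*q/4 (t(z, q) = q*(-5/(-5) - 5/(-4)) = q*(-5*(-⅕) - 5*(-¼)) = q*(1 + 5/4) = q*(9/4) = 9*q/4)
-29*29 + t(-7, 2) = -29*29 + (9/4)*2 = -841 + 9/2 = -1673/2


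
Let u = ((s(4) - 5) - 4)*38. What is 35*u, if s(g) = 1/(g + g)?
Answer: -47215/4 ≈ -11804.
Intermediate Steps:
s(g) = 1/(2*g)
u = -1349/4 (u = (((½)/4 - 5) - 4)*38 = (((½)*(¼) - 5) - 4)*38 = ((⅛ - 5) - 4)*38 = (-39/8 - 4)*38 = -71/8*38 = -1349/4 ≈ -337.25)
35*u = 35*(-1349/4) = -47215/4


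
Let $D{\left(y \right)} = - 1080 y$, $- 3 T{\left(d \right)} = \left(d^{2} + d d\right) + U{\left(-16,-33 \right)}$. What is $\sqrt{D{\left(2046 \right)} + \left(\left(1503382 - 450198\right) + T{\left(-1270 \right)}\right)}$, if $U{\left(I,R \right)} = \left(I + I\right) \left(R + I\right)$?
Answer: $\frac{2 i \sqrt{5022642}}{3} \approx 1494.1 i$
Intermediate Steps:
$U{\left(I,R \right)} = 2 I \left(I + R\right)$
$T{\left(d \right)} = - \frac{1568}{3} - \frac{2 d^{2}}{3}$ ($T{\left(d \right)} = - \frac{\left(d^{2} + d d\right) + 2 \left(-16\right) \left(-16 - 33\right)}{3} = - \frac{\left(d^{2} + d^{2}\right) + 2 \left(-16\right) \left(-49\right)}{3} = - \frac{2 d^{2} + 1568}{3} = - \frac{1568 + 2 d^{2}}{3} = - \frac{1568}{3} - \frac{2 d^{2}}{3}$)
$\sqrt{D{\left(2046 \right)} + \left(\left(1503382 - 450198\right) + T{\left(-1270 \right)}\right)} = \sqrt{\left(-1080\right) 2046 + \left(\left(1503382 - 450198\right) - \left(\frac{1568}{3} + \frac{2 \left(-1270\right)^{2}}{3}\right)\right)} = \sqrt{-2209680 + \left(1053184 - \frac{3227368}{3}\right)} = \sqrt{-2209680 - \frac{67816}{3}} = \sqrt{- \frac{6696856}{3}} = \frac{2 i \sqrt{5022642}}{3}$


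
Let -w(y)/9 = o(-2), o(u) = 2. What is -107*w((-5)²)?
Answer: 1926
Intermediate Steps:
w(y) = -18 (w(y) = -9*2 = -18)
-107*w((-5)²) = -107*(-18) = 1926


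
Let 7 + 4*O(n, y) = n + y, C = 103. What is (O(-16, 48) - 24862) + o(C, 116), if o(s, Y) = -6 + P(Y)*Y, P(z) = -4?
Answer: -101303/4 ≈ -25326.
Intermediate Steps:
o(s, Y) = -6 - 4*Y
O(n, y) = -7/4 + n/4 + y/4 (O(n, y) = -7/4 + (n + y)/4 = -7/4 + (n/4 + y/4) = -7/4 + n/4 + y/4)
(O(-16, 48) - 24862) + o(C, 116) = ((-7/4 + (¼)*(-16) + (¼)*48) - 24862) + (-6 - 4*116) = ((-7/4 - 4 + 12) - 24862) + (-6 - 464) = (25/4 - 24862) - 470 = -99423/4 - 470 = -101303/4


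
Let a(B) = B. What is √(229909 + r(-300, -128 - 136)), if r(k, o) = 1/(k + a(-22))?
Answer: 3*√2648653826/322 ≈ 479.49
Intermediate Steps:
r(k, o) = 1/(-22 + k) (r(k, o) = 1/(k - 22) = 1/(-22 + k))
√(229909 + r(-300, -128 - 136)) = √(229909 + 1/(-22 - 300)) = √(229909 + 1/(-322)) = √(229909 - 1/322) = √(74030697/322) = 3*√2648653826/322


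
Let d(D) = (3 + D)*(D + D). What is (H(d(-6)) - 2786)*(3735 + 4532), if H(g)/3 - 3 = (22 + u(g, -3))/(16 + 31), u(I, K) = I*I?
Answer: -1046312855/47 ≈ -2.2262e+7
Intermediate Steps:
d(D) = 2*D*(3 + D) (d(D) = (3 + D)*(2*D) = 2*D*(3 + D))
u(I, K) = I**2
H(g) = 489/47 + 3*g**2/47 (H(g) = 9 + 3*((22 + g**2)/(16 + 31)) = 9 + 3*((22 + g**2)/47) = 9 + 3*((22 + g**2)*(1/47)) = 9 + 3*(22/47 + g**2/47) = 9 + (66/47 + 3*g**2/47) = 489/47 + 3*g**2/47)
(H(d(-6)) - 2786)*(3735 + 4532) = ((489/47 + 3*(2*(-6)*(3 - 6))**2/47) - 2786)*(3735 + 4532) = ((489/47 + 3*(2*(-6)*(-3))**2/47) - 2786)*8267 = ((489/47 + (3/47)*36**2) - 2786)*8267 = ((489/47 + (3/47)*1296) - 2786)*8267 = ((489/47 + 3888/47) - 2786)*8267 = (4377/47 - 2786)*8267 = -126565/47*8267 = -1046312855/47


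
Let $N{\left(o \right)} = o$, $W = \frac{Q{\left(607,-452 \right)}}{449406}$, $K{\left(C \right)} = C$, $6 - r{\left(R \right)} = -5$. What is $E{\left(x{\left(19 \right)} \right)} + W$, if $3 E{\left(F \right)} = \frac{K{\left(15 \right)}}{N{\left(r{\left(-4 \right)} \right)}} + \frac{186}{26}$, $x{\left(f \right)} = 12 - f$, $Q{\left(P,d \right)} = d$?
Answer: $\frac{91197100}{32132529} \approx 2.8382$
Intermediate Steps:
$r{\left(R \right)} = 11$ ($r{\left(R \right)} = 6 - -5 = 6 + 5 = 11$)
$W = - \frac{226}{224703}$ ($W = - \frac{452}{449406} = \left(-452\right) \frac{1}{449406} = - \frac{226}{224703} \approx -0.0010058$)
$E{\left(F \right)} = \frac{406}{143}$ ($E{\left(F \right)} = \frac{\frac{15}{11} + \frac{186}{26}}{3} = \frac{15 \cdot \frac{1}{11} + 186 \cdot \frac{1}{26}}{3} = \frac{\frac{15}{11} + \frac{93}{13}}{3} = \frac{1}{3} \cdot \frac{1218}{143} = \frac{406}{143}$)
$E{\left(x{\left(19 \right)} \right)} + W = \frac{406}{143} - \frac{226}{224703} = \frac{91197100}{32132529}$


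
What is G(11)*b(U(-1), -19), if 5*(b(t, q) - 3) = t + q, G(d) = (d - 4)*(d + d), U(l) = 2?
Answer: -308/5 ≈ -61.600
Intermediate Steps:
G(d) = 2*d*(-4 + d) (G(d) = (-4 + d)*(2*d) = 2*d*(-4 + d))
b(t, q) = 3 + q/5 + t/5 (b(t, q) = 3 + (t + q)/5 = 3 + (q + t)/5 = 3 + (q/5 + t/5) = 3 + q/5 + t/5)
G(11)*b(U(-1), -19) = (2*11*(-4 + 11))*(3 + (⅕)*(-19) + (⅕)*2) = (2*11*7)*(3 - 19/5 + ⅖) = 154*(-⅖) = -308/5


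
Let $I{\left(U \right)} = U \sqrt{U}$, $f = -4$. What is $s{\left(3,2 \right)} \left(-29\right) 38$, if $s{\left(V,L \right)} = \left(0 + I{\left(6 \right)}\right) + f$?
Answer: $4408 - 6612 \sqrt{6} \approx -11788.0$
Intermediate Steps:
$I{\left(U \right)} = U^{\frac{3}{2}}$
$s{\left(V,L \right)} = -4 + 6 \sqrt{6}$ ($s{\left(V,L \right)} = \left(0 + 6^{\frac{3}{2}}\right) - 4 = \left(0 + 6 \sqrt{6}\right) - 4 = 6 \sqrt{6} - 4 = -4 + 6 \sqrt{6}$)
$s{\left(3,2 \right)} \left(-29\right) 38 = \left(-4 + 6 \sqrt{6}\right) \left(-29\right) 38 = \left(116 - 174 \sqrt{6}\right) 38 = 4408 - 6612 \sqrt{6}$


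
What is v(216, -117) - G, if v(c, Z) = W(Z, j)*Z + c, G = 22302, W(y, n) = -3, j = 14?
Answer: -21735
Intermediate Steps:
v(c, Z) = c - 3*Z (v(c, Z) = -3*Z + c = c - 3*Z)
v(216, -117) - G = (216 - 3*(-117)) - 1*22302 = (216 + 351) - 22302 = 567 - 22302 = -21735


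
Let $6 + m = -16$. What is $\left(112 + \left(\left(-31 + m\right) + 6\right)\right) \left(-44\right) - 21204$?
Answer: $-24064$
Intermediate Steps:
$m = -22$ ($m = -6 - 16 = -22$)
$\left(112 + \left(\left(-31 + m\right) + 6\right)\right) \left(-44\right) - 21204 = \left(112 + \left(\left(-31 - 22\right) + 6\right)\right) \left(-44\right) - 21204 = \left(112 + \left(-53 + 6\right)\right) \left(-44\right) - 21204 = \left(112 - 47\right) \left(-44\right) - 21204 = 65 \left(-44\right) - 21204 = -2860 - 21204 = -24064$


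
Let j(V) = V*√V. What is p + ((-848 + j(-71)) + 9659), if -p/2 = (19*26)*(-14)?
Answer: 22643 - 71*I*√71 ≈ 22643.0 - 598.26*I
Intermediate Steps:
p = 13832 (p = -2*19*26*(-14) = -988*(-14) = -2*(-6916) = 13832)
j(V) = V^(3/2)
p + ((-848 + j(-71)) + 9659) = 13832 + ((-848 + (-71)^(3/2)) + 9659) = 13832 + ((-848 - 71*I*√71) + 9659) = 13832 + (8811 - 71*I*√71) = 22643 - 71*I*√71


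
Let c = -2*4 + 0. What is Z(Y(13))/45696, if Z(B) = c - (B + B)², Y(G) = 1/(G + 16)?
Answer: -33/188384 ≈ -0.00017517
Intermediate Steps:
c = -8 (c = -8 + 0 = -8)
Y(G) = 1/(16 + G)
Z(B) = -8 - 4*B² (Z(B) = -8 - (B + B)² = -8 - (2*B)² = -8 - 4*B²)
Z(Y(13))/45696 = (-8 - 4/(16 + 13)²)/45696 = (-8 - 4*(1/29)²)*(1/45696) = (-8 - 4*1/841)*(1/45696) = (-8 - 4/841)*(1/45696) = -6732/841*1/45696 = -33/188384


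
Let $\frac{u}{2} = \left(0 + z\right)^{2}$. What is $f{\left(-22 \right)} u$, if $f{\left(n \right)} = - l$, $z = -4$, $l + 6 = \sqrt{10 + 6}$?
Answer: $64$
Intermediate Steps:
$l = -2$ ($l = -6 + \sqrt{10 + 6} = -6 + \sqrt{16} = -6 + 4 = -2$)
$u = 32$ ($u = 2 \left(0 - 4\right)^{2} = 2 \left(-4\right)^{2} = 2 \cdot 16 = 32$)
$f{\left(n \right)} = 2$ ($f{\left(n \right)} = \left(-1\right) \left(-2\right) = 2$)
$f{\left(-22 \right)} u = 2 \cdot 32 = 64$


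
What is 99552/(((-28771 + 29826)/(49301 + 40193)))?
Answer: 8909306688/1055 ≈ 8.4448e+6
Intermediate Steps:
99552/(((-28771 + 29826)/(49301 + 40193))) = 99552/((1055/89494)) = 99552/((1055*(1/89494))) = 99552/(1055/89494) = 99552*(89494/1055) = 8909306688/1055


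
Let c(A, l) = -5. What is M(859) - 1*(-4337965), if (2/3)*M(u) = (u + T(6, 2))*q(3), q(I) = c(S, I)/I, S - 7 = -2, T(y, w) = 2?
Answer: 8671625/2 ≈ 4.3358e+6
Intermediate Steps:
S = 5 (S = 7 - 2 = 5)
q(I) = -5/I
M(u) = -5 - 5*u/2 (M(u) = 3*((u + 2)*(-5/3))/2 = 3*((2 + u)*(-5*⅓))/2 = 3*((2 + u)*(-5/3))/2 = 3*(-10/3 - 5*u/3)/2 = -5 - 5*u/2)
M(859) - 1*(-4337965) = (-5 - 5/2*859) - 1*(-4337965) = (-5 - 4295/2) + 4337965 = -4305/2 + 4337965 = 8671625/2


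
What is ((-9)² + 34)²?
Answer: 13225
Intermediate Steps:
((-9)² + 34)² = (81 + 34)² = 115² = 13225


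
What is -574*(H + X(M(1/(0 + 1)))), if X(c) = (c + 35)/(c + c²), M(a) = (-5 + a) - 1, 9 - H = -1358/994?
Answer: -483595/71 ≈ -6811.2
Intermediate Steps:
H = 736/71 (H = 9 - (-1358)/994 = 9 - 1*(-97/71) = 9 + 97/71 = 736/71 ≈ 10.366)
M(a) = -6 + a
X(c) = (35 + c)/(c + c²)
-574*(H + X(M(1/(0 + 1)))) = -574*(736/71 + (35 + (-6 + 1/(0 + 1)))/((-6 + 1/(0 + 1))*(1 + (-6 + 1/(0 + 1))))) = -574*(736/71 + (35 + (-6 + 1/1))/((-6 + 1/1)*(1 + (-6 + 1/1)))) = -574*(736/71 + (35 + (-6 + 1))/((-6 + 1)*(1 + (-6 + 1)))) = -574*(736/71 + (35 - 5)/((-5)*(1 - 5))) = -574*(736/71 - ⅕*30/(-4)) = -574*(736/71 - ⅕*(-¼)*30) = -574*(736/71 + 3/2) = -574*1685/142 = -483595/71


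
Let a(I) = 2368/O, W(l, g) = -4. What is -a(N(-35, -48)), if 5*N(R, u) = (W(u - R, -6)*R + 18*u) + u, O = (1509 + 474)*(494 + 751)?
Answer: -2368/2468835 ≈ -0.00095916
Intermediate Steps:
O = 2468835 (O = 1983*1245 = 2468835)
N(R, u) = -4*R/5 + 19*u/5 (N(R, u) = ((-4*R + 18*u) + u)/5 = (-4*R + 19*u)/5 = -4*R/5 + 19*u/5)
a(I) = 2368/2468835
-a(N(-35, -48)) = -1*2368/2468835 = -2368/2468835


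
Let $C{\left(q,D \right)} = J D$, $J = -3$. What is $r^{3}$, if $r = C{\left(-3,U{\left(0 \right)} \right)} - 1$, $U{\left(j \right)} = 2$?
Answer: $-343$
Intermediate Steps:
$C{\left(q,D \right)} = - 3 D$
$r = -7$ ($r = \left(-3\right) 2 - 1 = -6 - 1 = -7$)
$r^{3} = \left(-7\right)^{3} = -343$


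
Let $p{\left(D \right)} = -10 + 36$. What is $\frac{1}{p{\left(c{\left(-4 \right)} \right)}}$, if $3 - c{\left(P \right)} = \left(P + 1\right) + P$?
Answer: $\frac{1}{26} \approx 0.038462$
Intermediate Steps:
$c{\left(P \right)} = 2 - 2 P$ ($c{\left(P \right)} = 3 - \left(\left(P + 1\right) + P\right) = 3 - \left(\left(1 + P\right) + P\right) = 3 - \left(1 + 2 P\right) = 2 - 2 P$)
$p{\left(D \right)} = 26$
$\frac{1}{p{\left(c{\left(-4 \right)} \right)}} = \frac{1}{26}$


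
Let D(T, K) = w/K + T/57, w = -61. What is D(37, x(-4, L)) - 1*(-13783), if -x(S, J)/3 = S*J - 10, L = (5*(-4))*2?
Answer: 117851359/8550 ≈ 13784.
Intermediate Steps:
L = -40 (L = -20*2 = -40)
x(S, J) = 30 - 3*J*S (x(S, J) = -3*(S*J - 10) = -3*(J*S - 10) = -3*(-10 + J*S) = 30 - 3*J*S)
D(T, K) = -61/K + T/57
D(37, x(-4, L)) - 1*(-13783) = (-61/(30 - 3*(-40)*(-4)) + (1/57)*37) - 1*(-13783) = (-61/(30 - 480) + 37/57) + 13783 = (-61/(-450) + 37/57) + 13783 = (-61*(-1/450) + 37/57) + 13783 = (61/450 + 37/57) + 13783 = 6709/8550 + 13783 = 117851359/8550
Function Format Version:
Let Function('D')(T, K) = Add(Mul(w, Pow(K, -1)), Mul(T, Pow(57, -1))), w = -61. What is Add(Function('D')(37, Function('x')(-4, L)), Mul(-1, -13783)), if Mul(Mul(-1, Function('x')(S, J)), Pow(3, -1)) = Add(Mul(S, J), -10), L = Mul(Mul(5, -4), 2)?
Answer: Rational(117851359, 8550) ≈ 13784.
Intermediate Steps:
L = -40 (L = Mul(-20, 2) = -40)
Function('x')(S, J) = Add(30, Mul(-3, J, S)) (Function('x')(S, J) = Mul(-3, Add(Mul(S, J), -10)) = Mul(-3, Add(Mul(J, S), -10)) = Mul(-3, Add(-10, Mul(J, S))) = Add(30, Mul(-3, J, S)))
Function('D')(T, K) = Add(Mul(-61, Pow(K, -1)), Mul(Rational(1, 57), T)) (Function('D')(T, K) = Add(Mul(-61, Pow(K, -1)), Mul(T, Pow(57, -1))) = Add(Mul(-61, Pow(K, -1)), Mul(T, Rational(1, 57))) = Add(Mul(-61, Pow(K, -1)), Mul(Rational(1, 57), T)))
Add(Function('D')(37, Function('x')(-4, L)), Mul(-1, -13783)) = Add(Add(Mul(-61, Pow(Add(30, Mul(-3, -40, -4)), -1)), Mul(Rational(1, 57), 37)), Mul(-1, -13783)) = Add(Add(Mul(-61, Pow(Add(30, -480), -1)), Rational(37, 57)), 13783) = Add(Add(Mul(-61, Pow(-450, -1)), Rational(37, 57)), 13783) = Add(Add(Mul(-61, Rational(-1, 450)), Rational(37, 57)), 13783) = Add(Add(Rational(61, 450), Rational(37, 57)), 13783) = Add(Rational(6709, 8550), 13783) = Rational(117851359, 8550)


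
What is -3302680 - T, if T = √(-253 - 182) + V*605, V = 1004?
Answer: -3910100 - I*√435 ≈ -3.9101e+6 - 20.857*I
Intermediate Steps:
T = 607420 + I*√435 (T = √(-253 - 182) + 1004*605 = √(-435) + 607420 = I*√435 + 607420 = 607420 + I*√435 ≈ 6.0742e+5 + 20.857*I)
-3302680 - T = -3302680 - (607420 + I*√435) = -3302680 + (-607420 - I*√435) = -3910100 - I*√435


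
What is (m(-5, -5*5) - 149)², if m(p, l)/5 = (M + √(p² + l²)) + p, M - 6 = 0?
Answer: 36986 - 7200*√26 ≈ 273.06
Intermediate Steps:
M = 6 (M = 6 + 0 = 6)
m(p, l) = 30 + 5*p + 5*√(l² + p²) (m(p, l) = 5*((6 + √(p² + l²)) + p) = 5*((6 + √(l² + p²)) + p) = 5*(6 + p + √(l² + p²)) = 30 + 5*p + 5*√(l² + p²))
(m(-5, -5*5) - 149)² = ((30 + 5*(-5) + 5*√((-5*5)² + (-5)²)) - 149)² = ((30 - 25 + 5*√((-25)² + 25)) - 149)² = ((30 - 25 + 5*√(625 + 25)) - 149)² = ((30 - 25 + 5*√650) - 149)² = ((30 - 25 + 5*(5*√26)) - 149)² = ((30 - 25 + 25*√26) - 149)² = ((5 + 25*√26) - 149)² = (-144 + 25*√26)²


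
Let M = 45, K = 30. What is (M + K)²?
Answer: 5625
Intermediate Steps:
(M + K)² = (45 + 30)² = 75² = 5625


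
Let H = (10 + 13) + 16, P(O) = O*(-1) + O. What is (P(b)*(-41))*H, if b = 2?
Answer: 0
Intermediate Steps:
P(O) = 0 (P(O) = -O + O = 0)
H = 39 (H = 23 + 16 = 39)
(P(b)*(-41))*H = (0*(-41))*39 = 0*39 = 0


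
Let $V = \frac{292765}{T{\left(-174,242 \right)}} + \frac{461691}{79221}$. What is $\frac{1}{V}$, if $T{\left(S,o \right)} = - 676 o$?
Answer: $\frac{392724904}{1585933879} \approx 0.24763$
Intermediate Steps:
$V = \frac{1585933879}{392724904}$ ($V = \frac{292765}{\left(-676\right) 242} + \frac{461691}{79221} = \frac{292765}{-163592} + 461691 \cdot \frac{1}{79221} = 292765 \left(- \frac{1}{163592}\right) + \frac{153897}{26407} = - \frac{26615}{14872} + \frac{153897}{26407} = \frac{1585933879}{392724904} \approx 4.0383$)
$\frac{1}{V} = \frac{1}{\frac{1585933879}{392724904}} = \frac{392724904}{1585933879}$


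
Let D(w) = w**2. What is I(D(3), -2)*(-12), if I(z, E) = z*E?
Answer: 216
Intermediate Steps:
I(z, E) = E*z
I(D(3), -2)*(-12) = -2*3**2*(-12) = -2*9*(-12) = -18*(-12) = 216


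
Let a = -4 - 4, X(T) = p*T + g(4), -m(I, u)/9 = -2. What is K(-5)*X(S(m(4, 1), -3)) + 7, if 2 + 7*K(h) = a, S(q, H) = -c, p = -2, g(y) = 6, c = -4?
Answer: 69/7 ≈ 9.8571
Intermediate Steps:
m(I, u) = 18 (m(I, u) = -9*(-2) = 18)
S(q, H) = 4 (S(q, H) = -1*(-4) = 4)
X(T) = 6 - 2*T (X(T) = -2*T + 6 = 6 - 2*T)
a = -8
K(h) = -10/7 (K(h) = -2/7 + (⅐)*(-8) = -2/7 - 8/7 = -10/7)
K(-5)*X(S(m(4, 1), -3)) + 7 = -10*(6 - 2*4)/7 + 7 = -10*(6 - 8)/7 + 7 = -10/7*(-2) + 7 = 20/7 + 7 = 69/7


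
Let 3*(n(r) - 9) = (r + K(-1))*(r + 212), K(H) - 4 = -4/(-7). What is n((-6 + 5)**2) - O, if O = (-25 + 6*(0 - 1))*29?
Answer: 9125/7 ≈ 1303.6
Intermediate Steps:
K(H) = 32/7 (K(H) = 4 - 4/(-7) = 4 - 4*(-1/7) = 4 + 4/7 = 32/7)
n(r) = 9 + (212 + r)*(32/7 + r)/3 (n(r) = 9 + ((r + 32/7)*(r + 212))/3 = 9 + ((32/7 + r)*(212 + r))/3 = 9 + ((212 + r)*(32/7 + r))/3 = 9 + (212 + r)*(32/7 + r)/3)
O = -899 (O = (-25 + 6*(-1))*29 = (-25 - 6)*29 = -31*29 = -899)
n((-6 + 5)**2) - O = (6973/21 + ((-6 + 5)**2)**2/3 + 1516*(-6 + 5)**2/21) - 1*(-899) = (6973/21 + ((-1)**2)**2/3 + (1516/21)*(-1)**2) + 899 = (6973/21 + (1/3)*1**2 + (1516/21)*1) + 899 = (6973/21 + (1/3)*1 + 1516/21) + 899 = (6973/21 + 1/3 + 1516/21) + 899 = 2832/7 + 899 = 9125/7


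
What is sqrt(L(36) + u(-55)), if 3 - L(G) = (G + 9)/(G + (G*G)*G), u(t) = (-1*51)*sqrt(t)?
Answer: sqrt(20180023 - 343170636*I*sqrt(55))/2594 ≈ 13.806 - 13.697*I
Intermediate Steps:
u(t) = -51*sqrt(t)
L(G) = 3 - (9 + G)/(G + G**3) (L(G) = 3 - (G + 9)/(G + (G*G)*G) = 3 - (9 + G)/(G + G**2*G) = 3 - (9 + G)/(G + G**3))
sqrt(L(36) + u(-55)) = sqrt((-9 + 2*36 + 3*36**3)/(36 + 36**3) - 51*I*sqrt(55)) = sqrt((-9 + 72 + 3*46656)/(36 + 46656) - 51*I*sqrt(55)) = sqrt((-9 + 72 + 139968)/46692 - 51*I*sqrt(55)) = sqrt((1/46692)*140031 - 51*I*sqrt(55)) = sqrt(15559/5188 - 51*I*sqrt(55))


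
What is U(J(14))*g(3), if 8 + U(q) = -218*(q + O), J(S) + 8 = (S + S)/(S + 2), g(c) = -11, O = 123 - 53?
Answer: 305921/2 ≈ 1.5296e+5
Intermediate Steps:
O = 70
J(S) = -8 + 2*S/(2 + S) (J(S) = -8 + (S + S)/(S + 2) = -8 + (2*S)/(2 + S) = -8 + 2*S/(2 + S))
U(q) = -15268 - 218*q (U(q) = -8 - 218*(q + 70) = -8 - 218*(70 + q) = -8 + (-15260 - 218*q) = -15268 - 218*q)
U(J(14))*g(3) = (-15268 - 436*(-8 - 3*14)/(2 + 14))*(-11) = (-15268 - 436*(-8 - 42)/16)*(-11) = (-15268 - 436*(-50)/16)*(-11) = (-15268 - 218*(-25/4))*(-11) = (-15268 + 2725/2)*(-11) = -27811/2*(-11) = 305921/2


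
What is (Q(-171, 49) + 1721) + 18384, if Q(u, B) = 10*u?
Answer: 18395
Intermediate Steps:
(Q(-171, 49) + 1721) + 18384 = (10*(-171) + 1721) + 18384 = (-1710 + 1721) + 18384 = 11 + 18384 = 18395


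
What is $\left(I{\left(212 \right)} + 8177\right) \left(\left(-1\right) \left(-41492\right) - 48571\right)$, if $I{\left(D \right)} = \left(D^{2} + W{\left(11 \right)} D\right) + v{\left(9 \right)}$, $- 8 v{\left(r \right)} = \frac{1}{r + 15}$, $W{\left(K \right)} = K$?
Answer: $- \frac{75369936025}{192} \approx -3.9255 \cdot 10^{8}$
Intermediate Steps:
$v{\left(r \right)} = - \frac{1}{8 \left(15 + r\right)}$ ($v{\left(r \right)} = - \frac{1}{8 \left(r + 15\right)} = - \frac{1}{8 \left(15 + r\right)}$)
$I{\left(D \right)} = - \frac{1}{192} + D^{2} + 11 D$ ($I{\left(D \right)} = \left(D^{2} + 11 D\right) - \frac{1}{120 + 8 \cdot 9} = \left(D^{2} + 11 D\right) - \frac{1}{120 + 72} = \left(D^{2} + 11 D\right) - \frac{1}{192} = - \frac{1}{192} + D^{2} + 11 D$)
$\left(I{\left(212 \right)} + 8177\right) \left(\left(-1\right) \left(-41492\right) - 48571\right) = \left(\left(- \frac{1}{192} + 212^{2} + 11 \cdot 212\right) + 8177\right) \left(\left(-1\right) \left(-41492\right) - 48571\right) = \left(\left(- \frac{1}{192} + 44944 + 2332\right) + 8177\right) \left(41492 - 48571\right) = \left(\frac{9076991}{192} + 8177\right) \left(-7079\right) = \frac{10646975}{192} \left(-7079\right) = - \frac{75369936025}{192}$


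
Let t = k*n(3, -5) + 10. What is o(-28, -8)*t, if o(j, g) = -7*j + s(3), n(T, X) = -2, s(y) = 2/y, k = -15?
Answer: 23600/3 ≈ 7866.7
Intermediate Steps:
o(j, g) = ⅔ - 7*j (o(j, g) = -7*j + 2/3 = -7*j + 2*(⅓) = -7*j + ⅔ = ⅔ - 7*j)
t = 40 (t = -15*(-2) + 10 = 30 + 10 = 40)
o(-28, -8)*t = (⅔ - 7*(-28))*40 = (⅔ + 196)*40 = (590/3)*40 = 23600/3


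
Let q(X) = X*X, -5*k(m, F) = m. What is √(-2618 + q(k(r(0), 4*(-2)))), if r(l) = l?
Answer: I*√2618 ≈ 51.166*I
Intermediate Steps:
k(m, F) = -m/5
q(X) = X²
√(-2618 + q(k(r(0), 4*(-2)))) = √(-2618 + (-⅕*0)²) = √(-2618 + 0²) = √(-2618 + 0) = √(-2618) = I*√2618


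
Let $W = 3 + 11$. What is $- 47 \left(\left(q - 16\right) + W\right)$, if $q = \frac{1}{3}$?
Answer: $\frac{235}{3} \approx 78.333$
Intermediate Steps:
$q = \frac{1}{3} \approx 0.33333$
$W = 14$
$- 47 \left(\left(q - 16\right) + W\right) = - 47 \left(\left(\frac{1}{3} - 16\right) + 14\right) = - 47 \left(- \frac{47}{3} + 14\right) = \left(-47\right) \left(- \frac{5}{3}\right) = \frac{235}{3}$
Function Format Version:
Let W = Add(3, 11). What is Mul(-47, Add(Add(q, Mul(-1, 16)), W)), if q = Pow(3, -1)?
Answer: Rational(235, 3) ≈ 78.333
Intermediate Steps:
q = Rational(1, 3) ≈ 0.33333
W = 14
Mul(-47, Add(Add(q, Mul(-1, 16)), W)) = Mul(-47, Add(Add(Rational(1, 3), Mul(-1, 16)), 14)) = Mul(-47, Add(Add(Rational(1, 3), -16), 14)) = Mul(-47, Add(Rational(-47, 3), 14)) = Mul(-47, Rational(-5, 3)) = Rational(235, 3)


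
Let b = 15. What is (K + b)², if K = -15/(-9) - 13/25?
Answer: 1466521/5625 ≈ 260.71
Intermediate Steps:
K = 86/75 (K = -15*(-⅑) - 13*1/25 = 5/3 - 13/25 = 86/75 ≈ 1.1467)
(K + b)² = (86/75 + 15)² = (1211/75)² = 1466521/5625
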